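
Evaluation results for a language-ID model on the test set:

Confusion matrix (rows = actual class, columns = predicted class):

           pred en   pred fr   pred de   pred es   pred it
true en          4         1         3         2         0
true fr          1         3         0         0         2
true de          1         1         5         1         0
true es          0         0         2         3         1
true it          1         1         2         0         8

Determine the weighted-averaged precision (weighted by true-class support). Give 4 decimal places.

0.5661

Per-class precision (TP/(TP+FP)):
  en: TP=4, FP=1+1+0+1=3 → 4/7 = 0.57143
  fr: TP=3, FP=1+1+0+1=3 → 3/6 = 0.50000
  de: TP=5, FP=3+0+2+2=7 → 5/12 = 0.41667
  es: TP=3, FP=2+0+1+0=3 → 3/6 = 0.50000
  it: TP=8, FP=0+2+0+1=3 → 8/11 = 0.72727
Weighted-precision = Σ (supportᵢ/N)·precisionᵢ with N=42: (10/42)·0.57143 + (6/42)·0.50000 + (8/42)·0.41667 + (6/42)·0.50000 + (12/42)·0.72727 = 0.5661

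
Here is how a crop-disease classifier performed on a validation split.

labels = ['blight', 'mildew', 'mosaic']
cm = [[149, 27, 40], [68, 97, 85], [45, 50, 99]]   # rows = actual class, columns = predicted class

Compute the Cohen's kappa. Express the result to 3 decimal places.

0.288

Observed agreement pₒ = trace/N = 345/660 = 0.5227
Expected agreement pₑ = Σ (rowᵢ·colᵢ)/N² = (216·262 + 250·174 + 194·224)/660² = 0.3295
κ = (pₒ − pₑ)/(1 − pₑ) = (0.5227 − 0.3295)/(1 − 0.3295) = 0.288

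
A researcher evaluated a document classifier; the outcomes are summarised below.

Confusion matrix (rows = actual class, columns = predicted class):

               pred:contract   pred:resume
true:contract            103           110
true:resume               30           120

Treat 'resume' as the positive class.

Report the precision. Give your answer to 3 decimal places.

0.522

Precision = TP/(TP+FP) = 120/(120+110) = 120/230 = 0.522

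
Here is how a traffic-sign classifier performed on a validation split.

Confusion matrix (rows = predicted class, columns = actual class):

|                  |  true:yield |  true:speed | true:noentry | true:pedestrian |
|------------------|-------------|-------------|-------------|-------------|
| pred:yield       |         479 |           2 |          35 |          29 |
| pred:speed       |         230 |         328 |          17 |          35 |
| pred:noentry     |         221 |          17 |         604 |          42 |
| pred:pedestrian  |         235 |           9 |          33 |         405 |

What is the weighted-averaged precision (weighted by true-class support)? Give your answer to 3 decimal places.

0.731

Per-class precision (TP/(TP+FP)):
  yield: TP=479, FP=2+35+29=66 → 479/545 = 0.8789
  speed: TP=328, FP=230+17+35=282 → 328/610 = 0.5377
  noentry: TP=604, FP=221+17+42=280 → 604/884 = 0.6833
  pedestrian: TP=405, FP=235+9+33=277 → 405/682 = 0.5938
Weighted-precision = Σ (supportᵢ/N)·precisionᵢ with N=2721: (1165/2721)·0.8789 + (356/2721)·0.5377 + (689/2721)·0.6833 + (511/2721)·0.5938 = 0.731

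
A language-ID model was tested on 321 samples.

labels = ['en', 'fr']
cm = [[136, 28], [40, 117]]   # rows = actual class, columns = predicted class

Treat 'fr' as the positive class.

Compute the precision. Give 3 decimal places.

0.807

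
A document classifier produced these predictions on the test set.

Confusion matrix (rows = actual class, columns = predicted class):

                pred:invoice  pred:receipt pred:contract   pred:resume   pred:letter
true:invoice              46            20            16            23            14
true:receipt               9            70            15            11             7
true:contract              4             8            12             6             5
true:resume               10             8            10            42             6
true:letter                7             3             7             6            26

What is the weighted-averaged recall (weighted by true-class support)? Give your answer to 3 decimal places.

0.501

Per-class recall (TP/(TP+FN)):
  invoice: TP=46, FN=20+16+23+14=73 → 46/119 = 0.3866
  receipt: TP=70, FN=9+15+11+7=42 → 70/112 = 0.6250
  contract: TP=12, FN=4+8+6+5=23 → 12/35 = 0.3429
  resume: TP=42, FN=10+8+10+6=34 → 42/76 = 0.5526
  letter: TP=26, FN=7+3+7+6=23 → 26/49 = 0.5306
Weighted-recall = Σ (supportᵢ/N)·recallᵢ with N=391: (119/391)·0.3866 + (112/391)·0.6250 + (35/391)·0.3429 + (76/391)·0.5526 + (49/391)·0.5306 = 0.501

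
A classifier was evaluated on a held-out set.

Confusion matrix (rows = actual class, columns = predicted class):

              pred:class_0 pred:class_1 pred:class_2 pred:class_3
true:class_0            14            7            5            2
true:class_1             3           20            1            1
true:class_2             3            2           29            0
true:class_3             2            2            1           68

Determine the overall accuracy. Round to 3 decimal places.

Accuracy = trace / total = (14+20+29+68=131) / 160 = 131/160 = 0.819

0.819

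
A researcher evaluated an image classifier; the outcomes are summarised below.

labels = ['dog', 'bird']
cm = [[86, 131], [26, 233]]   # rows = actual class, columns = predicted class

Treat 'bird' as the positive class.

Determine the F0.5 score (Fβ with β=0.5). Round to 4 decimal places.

0.6793

Fβ = (1+β²)·TP / ((1+β²)·TP + β²·FN + FP), with β²=1/4
= 1.25·233 / (1.25·233 + 0.25·26 + 131) = 0.6793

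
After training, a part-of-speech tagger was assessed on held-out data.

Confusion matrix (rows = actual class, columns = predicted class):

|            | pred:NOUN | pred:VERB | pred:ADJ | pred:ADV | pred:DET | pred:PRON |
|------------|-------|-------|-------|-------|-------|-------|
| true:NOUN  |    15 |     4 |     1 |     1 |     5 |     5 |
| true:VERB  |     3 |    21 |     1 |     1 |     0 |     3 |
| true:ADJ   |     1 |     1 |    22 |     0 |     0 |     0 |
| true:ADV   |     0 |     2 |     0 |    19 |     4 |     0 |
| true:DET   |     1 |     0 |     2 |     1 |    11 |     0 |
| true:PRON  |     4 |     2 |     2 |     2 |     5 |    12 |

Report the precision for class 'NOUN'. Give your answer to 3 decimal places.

One-vs-rest for 'NOUN': TP = diagonal; FP = other classes predicted 'NOUN'; FN = 'NOUN' predicted as other.
precision = TP/(TP+FP).
NOUN: TP=15, FP=3+1+0+1+4=9 → 15/24 = 0.6250

0.625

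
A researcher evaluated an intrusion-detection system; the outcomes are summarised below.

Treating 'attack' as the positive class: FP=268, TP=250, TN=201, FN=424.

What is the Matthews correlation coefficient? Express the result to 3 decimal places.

-0.198

MCC = (TP·TN − FP·FN) / √((TP+FP)(TP+FN)(TN+FP)(TN+FN))
Numerator = 250·201 − 268·424 = -63382
Denominator = √(518·674·469·625) = √102339317500 = 319905.1695
MCC = -63382 / 319905.1695 = -0.198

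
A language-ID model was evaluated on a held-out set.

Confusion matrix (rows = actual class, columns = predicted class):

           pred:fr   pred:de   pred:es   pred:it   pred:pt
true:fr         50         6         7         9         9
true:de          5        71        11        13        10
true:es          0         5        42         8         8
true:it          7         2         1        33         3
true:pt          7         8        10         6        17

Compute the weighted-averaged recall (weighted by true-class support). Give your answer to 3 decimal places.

Per-class recall (TP/(TP+FN)):
  fr: TP=50, FN=6+7+9+9=31 → 50/81 = 0.6173
  de: TP=71, FN=5+11+13+10=39 → 71/110 = 0.6455
  es: TP=42, FN=0+5+8+8=21 → 42/63 = 0.6667
  it: TP=33, FN=7+2+1+3=13 → 33/46 = 0.7174
  pt: TP=17, FN=7+8+10+6=31 → 17/48 = 0.3542
Weighted-recall = Σ (supportᵢ/N)·recallᵢ with N=348: (81/348)·0.6173 + (110/348)·0.6455 + (63/348)·0.6667 + (46/348)·0.7174 + (48/348)·0.3542 = 0.612

0.612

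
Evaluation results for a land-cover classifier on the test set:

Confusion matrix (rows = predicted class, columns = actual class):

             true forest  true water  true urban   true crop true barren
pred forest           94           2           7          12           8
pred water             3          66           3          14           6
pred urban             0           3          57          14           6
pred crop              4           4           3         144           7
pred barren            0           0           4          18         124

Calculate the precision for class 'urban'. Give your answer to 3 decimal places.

One-vs-rest for 'urban': TP = diagonal; FP = other classes predicted 'urban'; FN = 'urban' predicted as other.
precision = TP/(TP+FP).
urban: TP=57, FP=0+3+14+6=23 → 57/80 = 0.7125

0.713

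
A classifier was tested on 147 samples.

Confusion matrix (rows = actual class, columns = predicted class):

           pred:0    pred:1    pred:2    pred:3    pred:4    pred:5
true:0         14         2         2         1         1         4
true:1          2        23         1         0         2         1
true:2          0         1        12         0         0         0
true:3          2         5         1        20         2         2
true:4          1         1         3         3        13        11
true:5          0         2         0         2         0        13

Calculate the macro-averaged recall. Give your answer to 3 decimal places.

0.683

Per-class recall (TP/(TP+FN)):
  0: TP=14, FN=2+2+1+1+4=10 → 14/24 = 0.5833
  1: TP=23, FN=2+1+0+2+1=6 → 23/29 = 0.7931
  2: TP=12, FN=0+1+0+0+0=1 → 12/13 = 0.9231
  3: TP=20, FN=2+5+1+2+2=12 → 20/32 = 0.6250
  4: TP=13, FN=1+1+3+3+11=19 → 13/32 = 0.4063
  5: TP=13, FN=0+2+0+2+0=4 → 13/17 = 0.7647
Macro-recall = mean = (0.5833 + 0.7931 + 0.9231 + 0.6250 + 0.4063 + 0.7647) / 6 = 0.683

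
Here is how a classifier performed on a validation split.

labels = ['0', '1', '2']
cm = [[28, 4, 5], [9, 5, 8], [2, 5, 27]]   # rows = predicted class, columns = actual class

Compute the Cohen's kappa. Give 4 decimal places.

0.4458

Observed agreement pₒ = trace/N = 60/93 = 0.64516
Expected agreement pₑ = Σ (rowᵢ·colᵢ)/N² = (39·37 + 14·22 + 40·34)/93² = 0.35969
κ = (pₒ − pₑ)/(1 − pₑ) = (0.64516 − 0.35969)/(1 − 0.35969) = 0.4458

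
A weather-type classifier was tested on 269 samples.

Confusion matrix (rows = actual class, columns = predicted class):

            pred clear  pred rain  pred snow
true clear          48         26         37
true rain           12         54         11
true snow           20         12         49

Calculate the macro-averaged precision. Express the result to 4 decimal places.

Per-class precision (TP/(TP+FP)):
  clear: TP=48, FP=12+20=32 → 48/80 = 0.60000
  rain: TP=54, FP=26+12=38 → 54/92 = 0.58696
  snow: TP=49, FP=37+11=48 → 49/97 = 0.50515
Macro-precision = mean = (0.60000 + 0.58696 + 0.50515) / 3 = 0.5640

0.5640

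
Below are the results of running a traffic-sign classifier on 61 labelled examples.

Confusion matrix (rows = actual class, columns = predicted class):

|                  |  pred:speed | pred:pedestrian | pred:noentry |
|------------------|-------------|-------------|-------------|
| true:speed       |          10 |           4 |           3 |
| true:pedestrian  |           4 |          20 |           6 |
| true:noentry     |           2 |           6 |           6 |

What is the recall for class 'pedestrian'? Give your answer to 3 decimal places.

Take TP from the diagonal, FP from the rest of the 'pedestrian' prediction marginal, FN from the rest of the 'pedestrian' actual marginal.
recall = TP/(TP+FN).
pedestrian: TP=20, FN=4+6=10 → 20/30 = 0.6667

0.667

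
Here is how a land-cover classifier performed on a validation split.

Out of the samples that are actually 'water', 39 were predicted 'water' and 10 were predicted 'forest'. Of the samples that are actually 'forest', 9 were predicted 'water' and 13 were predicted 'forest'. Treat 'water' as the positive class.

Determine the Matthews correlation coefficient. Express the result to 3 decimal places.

0.382

MCC = (TP·TN − FP·FN) / √((TP+FP)(TP+FN)(TN+FP)(TN+FN))
Numerator = 39·13 − 9·10 = 417
Denominator = √(48·49·22·23) = √1190112 = 1090.9225
MCC = 417 / 1090.9225 = 0.382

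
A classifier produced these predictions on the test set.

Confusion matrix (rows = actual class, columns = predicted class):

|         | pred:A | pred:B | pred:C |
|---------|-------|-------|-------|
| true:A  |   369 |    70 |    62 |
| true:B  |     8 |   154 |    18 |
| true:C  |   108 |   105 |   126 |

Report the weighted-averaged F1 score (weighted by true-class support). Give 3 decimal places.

0.628

Per-class F1 score (2·TP/(2·TP+FP+FN)):
  A: TP=369, FP=8+108=116, FN=70+62=132 → 738/986 = 0.7485
  B: TP=154, FP=70+105=175, FN=8+18=26 → 308/509 = 0.6051
  C: TP=126, FP=62+18=80, FN=108+105=213 → 252/545 = 0.4624
Weighted-F1 score = Σ (supportᵢ/N)·F1 scoreᵢ with N=1020: (501/1020)·0.7485 + (180/1020)·0.6051 + (339/1020)·0.4624 = 0.628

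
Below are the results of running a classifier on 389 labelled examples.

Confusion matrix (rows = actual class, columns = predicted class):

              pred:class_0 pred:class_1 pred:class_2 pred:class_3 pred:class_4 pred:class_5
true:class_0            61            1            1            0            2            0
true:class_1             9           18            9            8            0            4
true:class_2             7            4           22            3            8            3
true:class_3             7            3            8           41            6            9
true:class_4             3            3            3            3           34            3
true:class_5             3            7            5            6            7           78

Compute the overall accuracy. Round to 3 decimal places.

0.653

Accuracy = trace / total = (61+18+22+41+34+78=254) / 389 = 254/389 = 0.653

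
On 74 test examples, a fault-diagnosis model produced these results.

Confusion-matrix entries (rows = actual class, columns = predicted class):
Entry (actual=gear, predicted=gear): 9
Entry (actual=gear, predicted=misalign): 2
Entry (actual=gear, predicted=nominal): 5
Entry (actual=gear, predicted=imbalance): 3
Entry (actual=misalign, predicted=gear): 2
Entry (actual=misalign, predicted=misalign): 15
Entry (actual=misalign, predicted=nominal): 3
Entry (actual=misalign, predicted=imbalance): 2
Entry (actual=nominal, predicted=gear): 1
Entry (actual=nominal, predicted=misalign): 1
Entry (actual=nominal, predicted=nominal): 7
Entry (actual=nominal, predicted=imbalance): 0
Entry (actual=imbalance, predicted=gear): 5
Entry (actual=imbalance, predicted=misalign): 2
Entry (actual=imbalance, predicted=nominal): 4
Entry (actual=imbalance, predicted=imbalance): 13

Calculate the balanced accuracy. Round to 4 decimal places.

Balanced accuracy = mean of per-class recall.
  gear: recall = 9/19 = 0.47368
  misalign: recall = 15/22 = 0.68182
  nominal: recall = 7/9 = 0.77778
  imbalance: recall = 13/24 = 0.54167
Mean = (0.47368 + 0.68182 + 0.77778 + 0.54167) / 4 = 0.6187

0.6187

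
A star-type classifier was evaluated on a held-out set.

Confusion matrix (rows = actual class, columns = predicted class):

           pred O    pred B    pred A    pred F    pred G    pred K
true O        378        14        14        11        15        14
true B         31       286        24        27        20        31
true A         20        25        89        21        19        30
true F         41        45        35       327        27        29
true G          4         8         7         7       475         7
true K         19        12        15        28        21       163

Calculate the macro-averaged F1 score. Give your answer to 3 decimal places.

Per-class F1 score (2·TP/(2·TP+FP+FN)):
  O: TP=378, FP=31+20+41+4+19=115, FN=14+14+11+15+14=68 → 756/939 = 0.8051
  B: TP=286, FP=14+25+45+8+12=104, FN=31+24+27+20+31=133 → 572/809 = 0.7070
  A: TP=89, FP=14+24+35+7+15=95, FN=20+25+21+19+30=115 → 178/388 = 0.4588
  F: TP=327, FP=11+27+21+7+28=94, FN=41+45+35+27+29=177 → 654/925 = 0.7070
  G: TP=475, FP=15+20+19+27+21=102, FN=4+8+7+7+7=33 → 950/1085 = 0.8756
  K: TP=163, FP=14+31+30+29+7=111, FN=19+12+15+28+21=95 → 326/532 = 0.6128
Macro-F1 score = mean = (0.8051 + 0.7070 + 0.4588 + 0.7070 + 0.8756 + 0.6128) / 6 = 0.694

0.694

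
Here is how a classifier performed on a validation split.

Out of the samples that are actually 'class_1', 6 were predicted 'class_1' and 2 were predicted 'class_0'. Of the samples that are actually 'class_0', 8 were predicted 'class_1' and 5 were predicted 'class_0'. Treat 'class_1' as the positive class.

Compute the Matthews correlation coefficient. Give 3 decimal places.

MCC = (TP·TN − FP·FN) / √((TP+FP)(TP+FN)(TN+FP)(TN+FN))
Numerator = 6·5 − 8·2 = 14
Denominator = √(14·8·13·7) = √10192 = 100.9554
MCC = 14 / 100.9554 = 0.139

0.139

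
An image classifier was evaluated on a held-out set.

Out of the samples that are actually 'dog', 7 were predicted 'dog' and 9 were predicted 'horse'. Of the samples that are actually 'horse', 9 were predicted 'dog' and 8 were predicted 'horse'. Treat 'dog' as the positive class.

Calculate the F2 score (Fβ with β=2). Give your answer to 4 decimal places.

0.4375

Fβ = (1+β²)·TP / ((1+β²)·TP + β²·FN + FP), with β²=4
= 5·7 / (5·7 + 4·9 + 9) = 0.4375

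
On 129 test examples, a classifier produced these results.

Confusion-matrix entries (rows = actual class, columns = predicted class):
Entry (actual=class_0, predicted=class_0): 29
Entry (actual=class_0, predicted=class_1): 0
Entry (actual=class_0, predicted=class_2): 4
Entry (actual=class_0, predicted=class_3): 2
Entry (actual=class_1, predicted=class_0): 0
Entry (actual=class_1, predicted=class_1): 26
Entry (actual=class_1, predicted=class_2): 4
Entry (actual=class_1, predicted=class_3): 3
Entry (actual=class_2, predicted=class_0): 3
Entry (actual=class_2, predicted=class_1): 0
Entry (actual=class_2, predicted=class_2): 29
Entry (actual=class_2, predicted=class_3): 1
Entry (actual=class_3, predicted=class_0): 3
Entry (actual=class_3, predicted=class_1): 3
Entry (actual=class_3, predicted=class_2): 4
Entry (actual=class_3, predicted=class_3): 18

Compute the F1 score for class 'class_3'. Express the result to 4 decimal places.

0.6923

Take TP from the diagonal, FP from the rest of the 'class_3' prediction marginal, FN from the rest of the 'class_3' actual marginal.
F1 score = 2·TP/(2·TP+FP+FN).
class_3: TP=18, FP=2+3+1=6, FN=3+3+4=10 → 36/52 = 0.69231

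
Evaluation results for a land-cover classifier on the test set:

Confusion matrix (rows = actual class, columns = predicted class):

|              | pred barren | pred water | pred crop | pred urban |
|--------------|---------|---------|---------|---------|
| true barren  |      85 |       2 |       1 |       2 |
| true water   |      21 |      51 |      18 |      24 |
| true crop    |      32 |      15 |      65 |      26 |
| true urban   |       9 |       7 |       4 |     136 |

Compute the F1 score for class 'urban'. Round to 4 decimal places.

One-vs-rest for 'urban': TP = diagonal; FP = other classes predicted 'urban'; FN = 'urban' predicted as other.
F1 score = 2·TP/(2·TP+FP+FN).
urban: TP=136, FP=2+24+26=52, FN=9+7+4=20 → 272/344 = 0.79070

0.7907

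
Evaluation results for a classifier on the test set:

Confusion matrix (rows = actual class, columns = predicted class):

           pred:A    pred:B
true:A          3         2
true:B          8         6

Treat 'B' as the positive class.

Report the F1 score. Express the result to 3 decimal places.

0.545

Precision = TP/(TP+FP) = 6/8 = 0.7500
Recall = TP/(TP+FN) = 6/14 = 0.4286
F1 = 2·TP/(2·TP+FP+FN) = 12/22 = 0.545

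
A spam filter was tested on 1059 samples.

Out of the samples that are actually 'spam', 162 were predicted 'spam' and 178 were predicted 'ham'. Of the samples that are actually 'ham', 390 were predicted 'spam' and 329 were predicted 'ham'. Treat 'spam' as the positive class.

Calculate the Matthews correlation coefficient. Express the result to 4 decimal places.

MCC = (TP·TN − FP·FN) / √((TP+FP)(TP+FN)(TN+FP)(TN+FN))
Numerator = 162·329 − 390·178 = -16122
Denominator = √(552·340·719·507) = √68415553440 = 261563.6700
MCC = -16122 / 261563.6700 = -0.0616

-0.0616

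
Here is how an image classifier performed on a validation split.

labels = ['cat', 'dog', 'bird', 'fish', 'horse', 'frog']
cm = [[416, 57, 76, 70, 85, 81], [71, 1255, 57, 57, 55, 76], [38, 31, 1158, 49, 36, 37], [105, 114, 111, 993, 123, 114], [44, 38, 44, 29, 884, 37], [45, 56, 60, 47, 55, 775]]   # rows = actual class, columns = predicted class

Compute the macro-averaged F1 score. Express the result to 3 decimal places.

Per-class F1 score (2·TP/(2·TP+FP+FN)):
  cat: TP=416, FP=71+38+105+44+45=303, FN=57+76+70+85+81=369 → 832/1504 = 0.5532
  dog: TP=1255, FP=57+31+114+38+56=296, FN=71+57+57+55+76=316 → 2510/3122 = 0.8040
  bird: TP=1158, FP=76+57+111+44+60=348, FN=38+31+49+36+37=191 → 2316/2855 = 0.8112
  fish: TP=993, FP=70+57+49+29+47=252, FN=105+114+111+123+114=567 → 1986/2805 = 0.7080
  horse: TP=884, FP=85+55+36+123+55=354, FN=44+38+44+29+37=192 → 1768/2314 = 0.7640
  frog: TP=775, FP=81+76+37+114+37=345, FN=45+56+60+47+55=263 → 1550/2158 = 0.7183
Macro-F1 score = mean = (0.5532 + 0.8040 + 0.8112 + 0.7080 + 0.7640 + 0.7183) / 6 = 0.726

0.726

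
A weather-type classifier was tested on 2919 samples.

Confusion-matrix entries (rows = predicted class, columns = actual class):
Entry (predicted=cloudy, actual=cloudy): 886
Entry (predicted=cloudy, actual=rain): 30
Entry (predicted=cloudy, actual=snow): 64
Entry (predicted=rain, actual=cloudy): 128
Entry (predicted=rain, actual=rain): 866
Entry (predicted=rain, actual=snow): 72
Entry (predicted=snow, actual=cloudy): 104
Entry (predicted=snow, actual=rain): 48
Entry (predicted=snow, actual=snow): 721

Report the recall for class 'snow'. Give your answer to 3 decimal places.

0.841

Treat 'snow' as positive and all other classes as negative.
recall = TP/(TP+FN).
snow: TP=721, FN=64+72=136 → 721/857 = 0.8413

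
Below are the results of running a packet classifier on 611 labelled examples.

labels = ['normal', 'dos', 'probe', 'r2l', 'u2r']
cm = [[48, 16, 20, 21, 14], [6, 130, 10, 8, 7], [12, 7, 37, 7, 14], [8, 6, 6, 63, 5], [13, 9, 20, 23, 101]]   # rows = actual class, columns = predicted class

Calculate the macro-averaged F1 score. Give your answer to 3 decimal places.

0.590

Per-class F1 score (2·TP/(2·TP+FP+FN)):
  normal: TP=48, FP=6+12+8+13=39, FN=16+20+21+14=71 → 96/206 = 0.4660
  dos: TP=130, FP=16+7+6+9=38, FN=6+10+8+7=31 → 260/329 = 0.7903
  probe: TP=37, FP=20+10+6+20=56, FN=12+7+7+14=40 → 74/170 = 0.4353
  r2l: TP=63, FP=21+8+7+23=59, FN=8+6+6+5=25 → 126/210 = 0.6000
  u2r: TP=101, FP=14+7+14+5=40, FN=13+9+20+23=65 → 202/307 = 0.6580
Macro-F1 score = mean = (0.4660 + 0.7903 + 0.4353 + 0.6000 + 0.6580) / 5 = 0.590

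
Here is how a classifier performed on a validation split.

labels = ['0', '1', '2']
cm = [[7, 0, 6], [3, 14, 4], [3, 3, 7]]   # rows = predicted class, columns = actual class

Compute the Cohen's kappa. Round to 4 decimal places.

Observed agreement pₒ = trace/N = 28/47 = 0.59574
Expected agreement pₑ = Σ (rowᵢ·colᵢ)/N² = (13·13 + 17·21 + 17·13)/47² = 0.33816
κ = (pₒ − pₑ)/(1 − pₑ) = (0.59574 − 0.33816)/(1 − 0.33816) = 0.3892

0.3892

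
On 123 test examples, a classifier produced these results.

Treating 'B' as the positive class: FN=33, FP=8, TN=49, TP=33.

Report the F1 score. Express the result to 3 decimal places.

0.617

Precision = TP/(TP+FP) = 33/41 = 0.8049
Recall = TP/(TP+FN) = 33/66 = 0.5000
F1 = 2·TP/(2·TP+FP+FN) = 66/107 = 0.617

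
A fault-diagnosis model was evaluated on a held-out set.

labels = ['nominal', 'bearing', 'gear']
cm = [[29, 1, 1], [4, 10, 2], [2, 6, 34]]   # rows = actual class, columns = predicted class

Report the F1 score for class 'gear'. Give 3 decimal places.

0.861

One-vs-rest for 'gear': TP = diagonal; FP = other classes predicted 'gear'; FN = 'gear' predicted as other.
F1 score = 2·TP/(2·TP+FP+FN).
gear: TP=34, FP=1+2=3, FN=2+6=8 → 68/79 = 0.8608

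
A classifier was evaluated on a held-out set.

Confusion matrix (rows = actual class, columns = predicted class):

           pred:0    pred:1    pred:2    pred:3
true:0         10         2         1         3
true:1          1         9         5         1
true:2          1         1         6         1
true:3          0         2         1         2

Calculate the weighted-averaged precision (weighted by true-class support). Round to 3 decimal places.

Per-class precision (TP/(TP+FP)):
  0: TP=10, FP=1+1+0=2 → 10/12 = 0.8333
  1: TP=9, FP=2+1+2=5 → 9/14 = 0.6429
  2: TP=6, FP=1+5+1=7 → 6/13 = 0.4615
  3: TP=2, FP=3+1+1=5 → 2/7 = 0.2857
Weighted-precision = Σ (supportᵢ/N)·precisionᵢ with N=46: (16/46)·0.8333 + (16/46)·0.6429 + (9/46)·0.4615 + (5/46)·0.2857 = 0.635

0.635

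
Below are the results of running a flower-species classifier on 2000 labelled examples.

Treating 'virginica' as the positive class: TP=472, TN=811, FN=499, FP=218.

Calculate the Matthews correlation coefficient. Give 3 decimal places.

0.288

MCC = (TP·TN − FP·FN) / √((TP+FP)(TP+FN)(TN+FP)(TN+FN))
Numerator = 472·811 − 218·499 = 274010
Denominator = √(690·971·1029·1310) = √903139820100 = 950336.6878
MCC = 274010 / 950336.6878 = 0.288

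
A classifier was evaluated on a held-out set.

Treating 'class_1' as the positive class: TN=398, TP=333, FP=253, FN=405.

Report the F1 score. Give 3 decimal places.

0.503

Precision = TP/(TP+FP) = 333/586 = 0.5683
Recall = TP/(TP+FN) = 333/738 = 0.4512
F1 = 2·TP/(2·TP+FP+FN) = 666/1324 = 0.503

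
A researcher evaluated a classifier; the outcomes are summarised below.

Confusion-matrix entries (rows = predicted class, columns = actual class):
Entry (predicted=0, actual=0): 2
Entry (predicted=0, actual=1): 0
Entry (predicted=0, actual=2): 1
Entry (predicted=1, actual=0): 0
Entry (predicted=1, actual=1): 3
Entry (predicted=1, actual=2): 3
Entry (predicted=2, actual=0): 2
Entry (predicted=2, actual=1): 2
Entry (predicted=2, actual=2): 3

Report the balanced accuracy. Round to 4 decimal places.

0.5095

Balanced accuracy = mean of per-class recall.
  0: recall = 2/4 = 0.50000
  1: recall = 3/5 = 0.60000
  2: recall = 3/7 = 0.42857
Mean = (0.50000 + 0.60000 + 0.42857) / 3 = 0.5095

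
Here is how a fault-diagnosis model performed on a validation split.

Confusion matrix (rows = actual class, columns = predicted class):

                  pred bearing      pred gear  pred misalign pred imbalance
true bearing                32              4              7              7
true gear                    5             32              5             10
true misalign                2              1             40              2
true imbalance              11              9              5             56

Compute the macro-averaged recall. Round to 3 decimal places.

Per-class recall (TP/(TP+FN)):
  bearing: TP=32, FN=4+7+7=18 → 32/50 = 0.6400
  gear: TP=32, FN=5+5+10=20 → 32/52 = 0.6154
  misalign: TP=40, FN=2+1+2=5 → 40/45 = 0.8889
  imbalance: TP=56, FN=11+9+5=25 → 56/81 = 0.6914
Macro-recall = mean = (0.6400 + 0.6154 + 0.8889 + 0.6914) / 4 = 0.709

0.709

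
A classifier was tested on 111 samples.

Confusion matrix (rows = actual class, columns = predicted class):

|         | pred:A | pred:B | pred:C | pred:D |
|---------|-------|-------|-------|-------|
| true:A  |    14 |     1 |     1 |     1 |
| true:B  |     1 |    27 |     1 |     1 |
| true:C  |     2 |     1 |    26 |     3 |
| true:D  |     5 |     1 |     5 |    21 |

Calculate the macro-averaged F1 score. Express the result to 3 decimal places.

0.786

Per-class F1 score (2·TP/(2·TP+FP+FN)):
  A: TP=14, FP=1+2+5=8, FN=1+1+1=3 → 28/39 = 0.7179
  B: TP=27, FP=1+1+1=3, FN=1+1+1=3 → 54/60 = 0.9000
  C: TP=26, FP=1+1+5=7, FN=2+1+3=6 → 52/65 = 0.8000
  D: TP=21, FP=1+1+3=5, FN=5+1+5=11 → 42/58 = 0.7241
Macro-F1 score = mean = (0.7179 + 0.9000 + 0.8000 + 0.7241) / 4 = 0.786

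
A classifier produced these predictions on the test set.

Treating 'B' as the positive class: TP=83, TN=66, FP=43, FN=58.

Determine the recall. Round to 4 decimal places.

0.5887

Recall = TP/(TP+FN) = 83/(83+58) = 83/141 = 0.5887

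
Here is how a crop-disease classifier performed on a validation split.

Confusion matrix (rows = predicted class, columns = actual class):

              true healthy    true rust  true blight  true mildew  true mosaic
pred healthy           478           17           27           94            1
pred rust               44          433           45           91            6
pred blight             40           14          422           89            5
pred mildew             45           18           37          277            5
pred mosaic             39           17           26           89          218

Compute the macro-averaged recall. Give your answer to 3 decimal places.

0.745

Per-class recall (TP/(TP+FN)):
  healthy: TP=478, FN=44+40+45+39=168 → 478/646 = 0.7399
  rust: TP=433, FN=17+14+18+17=66 → 433/499 = 0.8677
  blight: TP=422, FN=27+45+37+26=135 → 422/557 = 0.7576
  mildew: TP=277, FN=94+91+89+89=363 → 277/640 = 0.4328
  mosaic: TP=218, FN=1+6+5+5=17 → 218/235 = 0.9277
Macro-recall = mean = (0.7399 + 0.8677 + 0.7576 + 0.4328 + 0.9277) / 5 = 0.745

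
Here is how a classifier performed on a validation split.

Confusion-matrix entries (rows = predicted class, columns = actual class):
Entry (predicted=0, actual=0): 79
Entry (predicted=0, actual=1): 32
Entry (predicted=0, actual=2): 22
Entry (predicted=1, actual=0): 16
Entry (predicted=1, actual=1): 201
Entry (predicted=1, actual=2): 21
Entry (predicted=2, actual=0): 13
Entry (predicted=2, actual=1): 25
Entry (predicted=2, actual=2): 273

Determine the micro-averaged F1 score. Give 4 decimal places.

0.8109

Micro-averaging pools counts across classes: ΣTP=553, ΣFP=129, ΣFN=129.
Micro-F1 score = 2·TP/(2·TP+FP+FN) on pooled counts = 0.8109 (equals overall accuracy in single-label multiclass).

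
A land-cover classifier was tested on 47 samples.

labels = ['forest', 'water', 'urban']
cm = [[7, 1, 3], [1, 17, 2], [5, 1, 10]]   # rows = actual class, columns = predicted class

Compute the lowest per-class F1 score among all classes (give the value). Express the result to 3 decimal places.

0.583

Per-class F1 score (2·TP/(2·TP+FP+FN)):
  forest: TP=7, FP=1+5=6, FN=1+3=4 → 14/24 = 0.5833
  water: TP=17, FP=1+1=2, FN=1+2=3 → 34/39 = 0.8718
  urban: TP=10, FP=3+2=5, FN=5+1=6 → 20/31 = 0.6452
Lowest is class 'forest' with F1 score = 0.583.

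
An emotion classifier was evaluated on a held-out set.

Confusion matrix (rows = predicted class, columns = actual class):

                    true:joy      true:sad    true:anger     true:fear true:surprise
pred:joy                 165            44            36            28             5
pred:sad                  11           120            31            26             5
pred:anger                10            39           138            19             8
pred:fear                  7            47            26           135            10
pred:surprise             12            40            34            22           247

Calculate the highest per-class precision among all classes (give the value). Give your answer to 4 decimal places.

Per-class precision (TP/(TP+FP)):
  joy: TP=165, FP=44+36+28+5=113 → 165/278 = 0.59353
  sad: TP=120, FP=11+31+26+5=73 → 120/193 = 0.62176
  anger: TP=138, FP=10+39+19+8=76 → 138/214 = 0.64486
  fear: TP=135, FP=7+47+26+10=90 → 135/225 = 0.60000
  surprise: TP=247, FP=12+40+34+22=108 → 247/355 = 0.69577
Highest is class 'surprise' with precision = 0.6958.

0.6958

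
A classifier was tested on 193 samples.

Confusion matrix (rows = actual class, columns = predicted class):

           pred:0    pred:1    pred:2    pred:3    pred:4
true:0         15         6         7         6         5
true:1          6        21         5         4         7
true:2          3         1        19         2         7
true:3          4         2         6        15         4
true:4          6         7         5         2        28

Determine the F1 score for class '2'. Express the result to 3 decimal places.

0.514

One-vs-rest for '2': TP = diagonal; FP = other classes predicted '2'; FN = '2' predicted as other.
F1 score = 2·TP/(2·TP+FP+FN).
2: TP=19, FP=7+5+6+5=23, FN=3+1+2+7=13 → 38/74 = 0.5135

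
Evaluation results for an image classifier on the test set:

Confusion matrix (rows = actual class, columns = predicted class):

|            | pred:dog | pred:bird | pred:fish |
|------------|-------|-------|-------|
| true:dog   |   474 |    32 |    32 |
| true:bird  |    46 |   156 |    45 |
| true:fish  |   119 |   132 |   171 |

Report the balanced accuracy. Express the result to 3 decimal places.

0.639

Balanced accuracy = mean of per-class recall.
  dog: recall = 474/538 = 0.8810
  bird: recall = 156/247 = 0.6316
  fish: recall = 171/422 = 0.4052
Mean = (0.8810 + 0.6316 + 0.4052) / 3 = 0.639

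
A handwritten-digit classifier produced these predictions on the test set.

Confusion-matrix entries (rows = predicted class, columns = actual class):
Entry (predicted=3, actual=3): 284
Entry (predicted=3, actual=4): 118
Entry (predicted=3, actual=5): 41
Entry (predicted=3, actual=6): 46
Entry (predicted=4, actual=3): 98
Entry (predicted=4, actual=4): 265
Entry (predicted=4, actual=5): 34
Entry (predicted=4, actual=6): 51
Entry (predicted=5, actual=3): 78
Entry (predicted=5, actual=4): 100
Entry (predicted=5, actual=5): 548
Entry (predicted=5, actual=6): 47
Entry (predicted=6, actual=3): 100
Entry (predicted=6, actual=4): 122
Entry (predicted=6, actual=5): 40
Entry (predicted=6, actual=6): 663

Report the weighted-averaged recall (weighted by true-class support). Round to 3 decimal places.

0.668

Per-class recall (TP/(TP+FN)):
  3: TP=284, FN=98+78+100=276 → 284/560 = 0.5071
  4: TP=265, FN=118+100+122=340 → 265/605 = 0.4380
  5: TP=548, FN=41+34+40=115 → 548/663 = 0.8265
  6: TP=663, FN=46+51+47=144 → 663/807 = 0.8216
Weighted-recall = Σ (supportᵢ/N)·recallᵢ with N=2635: (560/2635)·0.5071 + (605/2635)·0.4380 + (663/2635)·0.8265 + (807/2635)·0.8216 = 0.668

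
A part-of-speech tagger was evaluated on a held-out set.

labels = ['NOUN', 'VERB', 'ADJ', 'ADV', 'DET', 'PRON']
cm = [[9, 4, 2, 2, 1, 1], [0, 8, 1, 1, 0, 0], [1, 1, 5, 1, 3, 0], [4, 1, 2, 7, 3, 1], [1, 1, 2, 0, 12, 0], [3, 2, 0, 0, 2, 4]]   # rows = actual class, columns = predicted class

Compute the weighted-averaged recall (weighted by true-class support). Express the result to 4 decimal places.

0.5294

Per-class recall (TP/(TP+FN)):
  NOUN: TP=9, FN=4+2+2+1+1=10 → 9/19 = 0.47368
  VERB: TP=8, FN=0+1+1+0+0=2 → 8/10 = 0.80000
  ADJ: TP=5, FN=1+1+1+3+0=6 → 5/11 = 0.45455
  ADV: TP=7, FN=4+1+2+3+1=11 → 7/18 = 0.38889
  DET: TP=12, FN=1+1+2+0+0=4 → 12/16 = 0.75000
  PRON: TP=4, FN=3+2+0+0+2=7 → 4/11 = 0.36364
Weighted-recall = Σ (supportᵢ/N)·recallᵢ with N=85: (19/85)·0.47368 + (10/85)·0.80000 + (11/85)·0.45455 + (18/85)·0.38889 + (16/85)·0.75000 + (11/85)·0.36364 = 0.5294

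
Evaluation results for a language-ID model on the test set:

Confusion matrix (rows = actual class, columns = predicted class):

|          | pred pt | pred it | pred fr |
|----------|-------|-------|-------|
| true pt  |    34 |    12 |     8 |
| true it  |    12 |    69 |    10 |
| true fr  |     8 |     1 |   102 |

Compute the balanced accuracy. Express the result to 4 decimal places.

0.7689

Balanced accuracy = mean of per-class recall.
  pt: recall = 34/54 = 0.62963
  it: recall = 69/91 = 0.75824
  fr: recall = 102/111 = 0.91892
Mean = (0.62963 + 0.75824 + 0.91892) / 3 = 0.7689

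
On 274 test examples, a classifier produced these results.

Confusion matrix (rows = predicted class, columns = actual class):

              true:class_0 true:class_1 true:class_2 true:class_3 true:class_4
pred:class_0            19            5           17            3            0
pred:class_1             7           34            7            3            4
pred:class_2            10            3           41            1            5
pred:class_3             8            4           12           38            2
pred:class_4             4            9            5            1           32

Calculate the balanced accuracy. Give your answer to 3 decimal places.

0.617

Balanced accuracy = mean of per-class recall.
  class_0: recall = 19/48 = 0.3958
  class_1: recall = 34/55 = 0.6182
  class_2: recall = 41/82 = 0.5000
  class_3: recall = 38/46 = 0.8261
  class_4: recall = 32/43 = 0.7442
Mean = (0.3958 + 0.6182 + 0.5000 + 0.8261 + 0.7442) / 5 = 0.617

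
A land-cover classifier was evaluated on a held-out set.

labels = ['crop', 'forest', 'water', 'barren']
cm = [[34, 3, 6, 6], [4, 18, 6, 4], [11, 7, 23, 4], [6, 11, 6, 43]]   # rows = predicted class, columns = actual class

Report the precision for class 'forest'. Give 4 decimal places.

0.5625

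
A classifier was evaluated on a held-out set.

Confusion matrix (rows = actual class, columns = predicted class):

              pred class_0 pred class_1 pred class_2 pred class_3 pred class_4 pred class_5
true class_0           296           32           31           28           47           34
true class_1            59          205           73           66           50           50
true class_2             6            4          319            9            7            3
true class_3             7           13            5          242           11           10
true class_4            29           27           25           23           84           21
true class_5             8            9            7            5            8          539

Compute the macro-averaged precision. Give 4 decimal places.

Per-class precision (TP/(TP+FP)):
  class_0: TP=296, FP=59+6+7+29+8=109 → 296/405 = 0.73086
  class_1: TP=205, FP=32+4+13+27+9=85 → 205/290 = 0.70690
  class_2: TP=319, FP=31+73+5+25+7=141 → 319/460 = 0.69348
  class_3: TP=242, FP=28+66+9+23+5=131 → 242/373 = 0.64879
  class_4: TP=84, FP=47+50+7+11+8=123 → 84/207 = 0.40580
  class_5: TP=539, FP=34+50+3+10+21=118 → 539/657 = 0.82040
Macro-precision = mean = (0.73086 + 0.70690 + 0.69348 + 0.64879 + 0.40580 + 0.82040) / 6 = 0.6677

0.6677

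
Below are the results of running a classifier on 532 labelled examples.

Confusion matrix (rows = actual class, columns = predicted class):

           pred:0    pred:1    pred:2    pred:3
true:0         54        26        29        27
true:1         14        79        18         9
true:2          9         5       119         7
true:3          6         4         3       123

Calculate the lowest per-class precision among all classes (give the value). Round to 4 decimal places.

Per-class precision (TP/(TP+FP)):
  0: TP=54, FP=14+9+6=29 → 54/83 = 0.65060
  1: TP=79, FP=26+5+4=35 → 79/114 = 0.69298
  2: TP=119, FP=29+18+3=50 → 119/169 = 0.70414
  3: TP=123, FP=27+9+7=43 → 123/166 = 0.74096
Lowest is class '0' with precision = 0.6506.

0.6506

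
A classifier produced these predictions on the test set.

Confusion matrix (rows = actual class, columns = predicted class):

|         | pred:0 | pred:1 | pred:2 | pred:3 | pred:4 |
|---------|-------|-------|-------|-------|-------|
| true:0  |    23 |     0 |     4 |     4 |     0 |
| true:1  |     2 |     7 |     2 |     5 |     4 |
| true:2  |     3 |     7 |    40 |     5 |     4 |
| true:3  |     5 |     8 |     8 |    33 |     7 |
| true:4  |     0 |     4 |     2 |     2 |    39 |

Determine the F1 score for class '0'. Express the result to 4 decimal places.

0.7188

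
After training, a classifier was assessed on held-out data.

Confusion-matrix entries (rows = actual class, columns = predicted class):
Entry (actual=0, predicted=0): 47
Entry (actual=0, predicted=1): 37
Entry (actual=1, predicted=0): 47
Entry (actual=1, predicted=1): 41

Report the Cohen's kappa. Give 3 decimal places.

Observed agreement pₒ = trace/N = 88/172 = 0.5116
Expected agreement pₑ = Σ (rowᵢ·colᵢ)/N² = (84·94 + 88·78)/172² = 0.4989
κ = (pₒ − pₑ)/(1 − pₑ) = (0.5116 − 0.4989)/(1 − 0.4989) = 0.025

0.025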